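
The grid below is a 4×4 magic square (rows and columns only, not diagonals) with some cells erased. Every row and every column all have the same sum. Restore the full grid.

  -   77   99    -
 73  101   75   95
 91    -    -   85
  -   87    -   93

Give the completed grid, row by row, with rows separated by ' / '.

Row 2 is already complete: 73 + 101 + 75 + 95 = 344, so that is the magic constant.
Using column 2: 77 + 101 + 87 + ? → (3,2) = 344 − 265 = 79.
Column 4: 95 + 85 + 93 + ? = 344, so (1,4) = 71.
From row 1, 344 − (77 + 99 + 71) gives (1,1) = 97.
Using row 3: 91 + 79 + 85 + ? → (3,3) = 344 − 255 = 89.
Column 1: 97 + 73 + 91 + ? = 344, so (4,1) = 83.
Column 3 must total 344; the given cells sum to 263, so (4,3) = 81.

97 77 99 71 / 73 101 75 95 / 91 79 89 85 / 83 87 81 93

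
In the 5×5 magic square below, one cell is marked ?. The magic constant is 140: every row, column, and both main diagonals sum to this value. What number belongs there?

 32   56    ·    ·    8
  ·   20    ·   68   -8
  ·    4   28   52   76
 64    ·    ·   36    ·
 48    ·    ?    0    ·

-4

From row 3, 140 − (4 + 28 + 52 + 76) gives (3,1) = -20.
The remaining cell in column 1 is (2,1) = 140 − 124 = 16.
Column 4: 68 + 52 + 36 + 0 + ? = 140, so (1,4) = -16.
Using main diagonal: 32 + 20 + 28 + 36 + ? → (5,5) = 140 − 116 = 24.
Anti-diagonal: 8 + 68 + 28 + 48 + ? = 140, so (4,2) = -12.
From row 1, 140 − (32 + 56 + (-16) + 8) gives (1,3) = 60.
The remaining cell in row 2 is (2,3) = 140 − 96 = 44.
Using column 2: 56 + 20 + 4 + (-12) + ? → (5,2) = 140 − 68 = 72.
Column 5 must total 140; the given cells sum to 100, so (4,5) = 40.
The remaining cell in row 4 is (4,3) = 140 − 128 = 12.
Row 5 needs 140; the known cells sum to 144, so (5,3) = -4.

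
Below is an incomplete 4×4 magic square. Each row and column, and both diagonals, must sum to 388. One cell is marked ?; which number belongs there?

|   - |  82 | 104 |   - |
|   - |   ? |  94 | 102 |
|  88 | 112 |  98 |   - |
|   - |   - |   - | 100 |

Row 3: 88 + 112 + 98 + ? = 388, so (3,4) = 90.
The remaining cell in column 3 is (4,3) = 388 − 296 = 92.
Column 4: 102 + 90 + 100 + ? = 388, so (1,4) = 96.
Using anti-diagonal: 96 + 94 + 112 + ? → (4,1) = 388 − 302 = 86.
Row 1: 82 + 104 + 96 + ? = 388, so (1,1) = 106.
Row 4: 86 + 92 + 100 + ? = 388, so (4,2) = 110.
Column 1 needs 388; the known cells sum to 280, so (2,1) = 108.
From column 2, 388 − (82 + 112 + 110) gives (2,2) = 84.

84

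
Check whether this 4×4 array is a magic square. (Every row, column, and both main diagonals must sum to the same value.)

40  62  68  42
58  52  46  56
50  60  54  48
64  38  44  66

Row 1: 40 + 62 + 68 + 42 = 212.
Row 2: 58 + 52 + 46 + 56 = 212.
Row 3: 50 + 60 + 54 + 48 = 212.
Row 4: 64 + 38 + 44 + 66 = 212.
Column 1: 40 + 58 + 50 + 64 = 212.
Column 2: 62 + 52 + 60 + 38 = 212.
Column 3: 68 + 46 + 54 + 44 = 212.
Column 4: 42 + 56 + 48 + 66 = 212.
Main diagonal: 40 + 52 + 54 + 66 = 212.
Anti-diagonal: 42 + 46 + 60 + 64 = 212.
All lines sum to 212.

Yes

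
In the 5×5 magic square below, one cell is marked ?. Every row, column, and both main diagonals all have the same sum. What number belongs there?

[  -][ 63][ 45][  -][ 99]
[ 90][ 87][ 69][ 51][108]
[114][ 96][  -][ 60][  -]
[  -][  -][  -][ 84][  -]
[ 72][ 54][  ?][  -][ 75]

Row 2 is complete and sums to 405; that is the magic constant.
From column 2, 405 − (63 + 87 + 96 + 54) gives (4,2) = 105.
Anti-diagonal must total 405; the given cells sum to 327, so (3,3) = 78.
Row 3 needs 405; the known cells sum to 348, so (3,5) = 57.
Column 5: 99 + 108 + 57 + 75 + ? = 405, so (4,5) = 66.
From main diagonal, 405 − (87 + 78 + 84 + 75) gives (1,1) = 81.
Row 1 must total 405; the given cells sum to 288, so (1,4) = 117.
Column 1 needs 405; the known cells sum to 357, so (4,1) = 48.
The remaining cell in column 4 is (5,4) = 405 − 312 = 93.
The remaining cell in row 4 is (4,3) = 405 − 303 = 102.
Using row 5: 72 + 54 + 93 + 75 + ? → (5,3) = 405 − 294 = 111.

111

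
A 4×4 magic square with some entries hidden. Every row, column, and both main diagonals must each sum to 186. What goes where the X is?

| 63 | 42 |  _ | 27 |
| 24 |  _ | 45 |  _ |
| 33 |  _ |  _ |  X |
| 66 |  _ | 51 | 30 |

69

Row 1 needs 186; the known cells sum to 132, so (1,3) = 54.
Using row 4: 66 + 51 + 30 + ? → (4,2) = 186 − 147 = 39.
The remaining cell in column 3 is (3,3) = 186 − 150 = 36.
Main diagonal must total 186; the given cells sum to 129, so (2,2) = 57.
Using anti-diagonal: 27 + 45 + 66 + ? → (3,2) = 186 − 138 = 48.
Row 2 must total 186; the given cells sum to 126, so (2,4) = 60.
The remaining cell in row 3 is (3,4) = 186 − 117 = 69.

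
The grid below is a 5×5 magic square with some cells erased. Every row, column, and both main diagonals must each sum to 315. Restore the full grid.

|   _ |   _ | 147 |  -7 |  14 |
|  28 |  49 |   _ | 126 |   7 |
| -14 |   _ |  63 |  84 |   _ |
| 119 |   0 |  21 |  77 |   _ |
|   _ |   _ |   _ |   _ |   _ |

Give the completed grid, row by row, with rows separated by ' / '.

From row 2, 315 − (28 + 49 + 126 + 7) gives (2,3) = 105.
Row 4: 119 + 0 + 21 + 77 + ? = 315, so (4,5) = 98.
Column 3: 147 + 105 + 63 + 21 + ? = 315, so (5,3) = -21.
Column 4: -7 + 126 + 84 + 77 + ? = 315, so (5,4) = 35.
From anti-diagonal, 315 − (14 + 126 + 63 + 0) gives (5,1) = 112.
Using column 1: 28 + (-14) + 119 + 112 + ? → (1,1) = 315 − 245 = 70.
The remaining cell in main diagonal is (5,5) = 315 − 259 = 56.
Row 1 needs 315; the known cells sum to 224, so (1,2) = 91.
Row 5: 112 + (-21) + 35 + 56 + ? = 315, so (5,2) = 133.
Column 2: 91 + 49 + 0 + 133 + ? = 315, so (3,2) = 42.
Column 5 must total 315; the given cells sum to 175, so (3,5) = 140.

70 91 147 -7 14 / 28 49 105 126 7 / -14 42 63 84 140 / 119 0 21 77 98 / 112 133 -21 35 56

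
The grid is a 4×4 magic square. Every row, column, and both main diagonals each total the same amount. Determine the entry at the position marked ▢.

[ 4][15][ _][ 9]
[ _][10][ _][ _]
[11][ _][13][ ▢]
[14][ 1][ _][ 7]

2

Main diagonal is complete and sums to 34; that is the magic constant.
Using row 1: 4 + 15 + 9 + ? → (1,3) = 34 − 28 = 6.
Row 4 needs 34; the known cells sum to 22, so (4,3) = 12.
Column 1 must total 34; the given cells sum to 29, so (2,1) = 5.
Column 2: 15 + 10 + 1 + ? = 34, so (3,2) = 8.
Column 3 needs 34; the known cells sum to 31, so (2,3) = 3.
Row 2: 5 + 10 + 3 + ? = 34, so (2,4) = 16.
Row 3 must total 34; the given cells sum to 32, so (3,4) = 2.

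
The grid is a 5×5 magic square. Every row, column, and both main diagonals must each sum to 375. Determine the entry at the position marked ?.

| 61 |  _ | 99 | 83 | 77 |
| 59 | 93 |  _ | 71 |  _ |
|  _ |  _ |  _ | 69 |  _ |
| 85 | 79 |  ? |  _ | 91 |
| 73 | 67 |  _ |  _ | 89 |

Row 1 must total 375; the given cells sum to 320, so (1,2) = 55.
Column 1 must total 375; the given cells sum to 278, so (3,1) = 97.
Column 2: 55 + 93 + 79 + 67 + ? = 375, so (3,2) = 81.
From anti-diagonal, 375 − (77 + 71 + 79 + 73) gives (3,3) = 75.
From row 3, 375 − (97 + 81 + 75 + 69) gives (3,5) = 53.
From column 5, 375 − (77 + 53 + 91 + 89) gives (2,5) = 65.
From main diagonal, 375 − (61 + 93 + 75 + 89) gives (4,4) = 57.
Row 2: 59 + 93 + 71 + 65 + ? = 375, so (2,3) = 87.
Row 4: 85 + 79 + 57 + 91 + ? = 375, so (4,3) = 63.

63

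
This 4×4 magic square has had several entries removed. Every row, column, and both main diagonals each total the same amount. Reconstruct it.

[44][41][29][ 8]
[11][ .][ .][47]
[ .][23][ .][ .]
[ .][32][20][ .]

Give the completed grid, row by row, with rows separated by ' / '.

Row 1 is already complete: 44 + 41 + 29 + 8 = 122, so that is the magic constant.
Column 2 needs 122; the known cells sum to 96, so (2,2) = 26.
Row 2 needs 122; the known cells sum to 84, so (2,3) = 38.
Column 3: 29 + 38 + 20 + ? = 122, so (3,3) = 35.
From main diagonal, 122 − (44 + 26 + 35) gives (4,4) = 17.
Anti-diagonal must total 122; the given cells sum to 69, so (4,1) = 53.
Column 1 must total 122; the given cells sum to 108, so (3,1) = 14.
From column 4, 122 − (8 + 47 + 17) gives (3,4) = 50.

44 41 29 8 / 11 26 38 47 / 14 23 35 50 / 53 32 20 17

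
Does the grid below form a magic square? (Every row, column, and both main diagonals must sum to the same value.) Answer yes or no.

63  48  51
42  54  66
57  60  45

Yes

Row 1: 63 + 48 + 51 = 162.
Row 2: 42 + 54 + 66 = 162.
Row 3: 57 + 60 + 45 = 162.
Column 1: 63 + 42 + 57 = 162.
Column 2: 48 + 54 + 60 = 162.
Column 3: 51 + 66 + 45 = 162.
Main diagonal: 63 + 54 + 45 = 162.
Anti-diagonal: 51 + 54 + 57 = 162.
All lines sum to 162.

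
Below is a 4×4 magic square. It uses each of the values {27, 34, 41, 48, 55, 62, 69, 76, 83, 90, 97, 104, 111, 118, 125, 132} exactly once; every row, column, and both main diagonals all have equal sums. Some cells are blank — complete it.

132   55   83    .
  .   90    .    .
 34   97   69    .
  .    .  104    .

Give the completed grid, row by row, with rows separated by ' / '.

The 16 entries sum to 1272, so each line sums to 1272/4 = 318.
Row 1 must total 318; the given cells sum to 270, so (1,4) = 48.
Row 3 needs 318; the known cells sum to 200, so (3,4) = 118.
Column 2 needs 318; the known cells sum to 242, so (4,2) = 76.
Column 3 must total 318; the given cells sum to 256, so (2,3) = 62.
The remaining cell in main diagonal is (4,4) = 318 − 291 = 27.
The remaining cell in anti-diagonal is (4,1) = 318 − 207 = 111.
Column 1: 132 + 34 + 111 + ? = 318, so (2,1) = 41.
The remaining cell in column 4 is (2,4) = 318 − 193 = 125.

132 55 83 48 / 41 90 62 125 / 34 97 69 118 / 111 76 104 27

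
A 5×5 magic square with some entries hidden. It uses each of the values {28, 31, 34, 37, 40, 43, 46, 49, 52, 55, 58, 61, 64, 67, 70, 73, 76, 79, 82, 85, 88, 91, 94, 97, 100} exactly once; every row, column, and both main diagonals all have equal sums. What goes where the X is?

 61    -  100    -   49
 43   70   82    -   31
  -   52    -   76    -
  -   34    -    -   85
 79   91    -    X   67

55

The 25 entries sum to 1600, so each line sums to 1600/5 = 320.
Row 2: 43 + 70 + 82 + 31 + ? = 320, so (2,4) = 94.
The remaining cell in column 2 is (1,2) = 320 − 247 = 73.
From column 5, 320 − (49 + 31 + 85 + 67) gives (3,5) = 88.
Using anti-diagonal: 49 + 94 + 34 + 79 + ? → (3,3) = 320 − 256 = 64.
Row 1 must total 320; the given cells sum to 283, so (1,4) = 37.
Row 3 needs 320; the known cells sum to 280, so (3,1) = 40.
Using column 1: 61 + 43 + 40 + 79 + ? → (4,1) = 320 − 223 = 97.
Using main diagonal: 61 + 70 + 64 + 67 + ? → (4,4) = 320 − 262 = 58.
The remaining cell in row 4 is (4,3) = 320 − 274 = 46.
Column 3 needs 320; the known cells sum to 292, so (5,3) = 28.
From column 4, 320 − (37 + 94 + 76 + 58) gives (5,4) = 55.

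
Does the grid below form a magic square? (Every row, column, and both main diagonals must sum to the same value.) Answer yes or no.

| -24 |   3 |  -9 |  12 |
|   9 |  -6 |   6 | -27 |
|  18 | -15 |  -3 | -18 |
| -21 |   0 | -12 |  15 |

Yes

Row 1: -24 + 3 + (-9) + 12 = -18.
Row 2: 9 + (-6) + 6 + (-27) = -18.
Row 3: 18 + (-15) + (-3) + (-18) = -18.
Row 4: -21 + 0 + (-12) + 15 = -18.
Column 1: -24 + 9 + 18 + (-21) = -18.
Column 2: 3 + (-6) + (-15) + 0 = -18.
Column 3: -9 + 6 + (-3) + (-12) = -18.
Column 4: 12 + (-27) + (-18) + 15 = -18.
Main diagonal: -24 + (-6) + (-3) + 15 = -18.
Anti-diagonal: 12 + 6 + (-15) + (-21) = -18.
All lines sum to -18.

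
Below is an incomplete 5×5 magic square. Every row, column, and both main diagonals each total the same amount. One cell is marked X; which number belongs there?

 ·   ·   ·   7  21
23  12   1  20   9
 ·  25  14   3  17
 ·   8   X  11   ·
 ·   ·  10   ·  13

22

Row 2 is complete and sums to 65; that is the magic constant.
From row 3, 65 − (25 + 14 + 3 + 17) gives (3,1) = 6.
From column 4, 65 − (7 + 20 + 3 + 11) gives (5,4) = 24.
Column 5 needs 65; the known cells sum to 60, so (4,5) = 5.
Using main diagonal: 12 + 14 + 11 + 13 + ? → (1,1) = 65 − 50 = 15.
Anti-diagonal must total 65; the given cells sum to 63, so (5,1) = 2.
Row 5 must total 65; the given cells sum to 49, so (5,2) = 16.
Column 1 must total 65; the given cells sum to 46, so (4,1) = 19.
Using column 2: 12 + 25 + 8 + 16 + ? → (1,2) = 65 − 61 = 4.
The remaining cell in row 1 is (1,3) = 65 − 47 = 18.
From row 4, 65 − (19 + 8 + 11 + 5) gives (4,3) = 22.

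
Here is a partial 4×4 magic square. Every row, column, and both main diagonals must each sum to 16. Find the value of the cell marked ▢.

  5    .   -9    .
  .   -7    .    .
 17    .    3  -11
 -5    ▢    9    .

-3

Row 3: 17 + 3 + (-11) + ? = 16, so (3,2) = 7.
Using column 1: 5 + 17 + (-5) + ? → (2,1) = 16 − 17 = -1.
Column 3 must total 16; the given cells sum to 3, so (2,3) = 13.
Main diagonal: 5 + (-7) + 3 + ? = 16, so (4,4) = 15.
The remaining cell in anti-diagonal is (1,4) = 16 − 15 = 1.
The remaining cell in row 1 is (1,2) = 16 − (-3) = 19.
Row 2: -1 + (-7) + 13 + ? = 16, so (2,4) = 11.
Using row 4: -5 + 9 + 15 + ? → (4,2) = 16 − 19 = -3.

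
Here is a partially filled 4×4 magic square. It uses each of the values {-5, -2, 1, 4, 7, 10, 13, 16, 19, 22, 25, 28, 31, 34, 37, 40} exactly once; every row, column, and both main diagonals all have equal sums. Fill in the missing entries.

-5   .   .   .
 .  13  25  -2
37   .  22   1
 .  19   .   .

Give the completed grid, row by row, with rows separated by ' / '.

The 16 entries sum to 280, so each line sums to 280/4 = 70.
Row 2: 13 + 25 + (-2) + ? = 70, so (2,1) = 34.
Row 3 needs 70; the known cells sum to 60, so (3,2) = 10.
The remaining cell in column 1 is (4,1) = 70 − 66 = 4.
Using column 2: 13 + 10 + 19 + ? → (1,2) = 70 − 42 = 28.
Main diagonal: -5 + 13 + 22 + ? = 70, so (4,4) = 40.
From anti-diagonal, 70 − (25 + 10 + 4) gives (1,4) = 31.
Row 1 must total 70; the given cells sum to 54, so (1,3) = 16.
Row 4 must total 70; the given cells sum to 63, so (4,3) = 7.

-5 28 16 31 / 34 13 25 -2 / 37 10 22 1 / 4 19 7 40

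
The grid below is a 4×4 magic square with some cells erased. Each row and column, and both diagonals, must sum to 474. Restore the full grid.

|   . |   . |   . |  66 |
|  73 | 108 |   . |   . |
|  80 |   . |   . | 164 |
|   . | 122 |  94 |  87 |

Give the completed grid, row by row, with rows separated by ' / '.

150 143 115 66 / 73 108 136 157 / 80 101 129 164 / 171 122 94 87

Row 4 needs 474; the known cells sum to 303, so (4,1) = 171.
Column 1: 73 + 80 + 171 + ? = 474, so (1,1) = 150.
Column 4 needs 474; the known cells sum to 317, so (2,4) = 157.
Main diagonal must total 474; the given cells sum to 345, so (3,3) = 129.
The remaining cell in row 2 is (2,3) = 474 − 338 = 136.
Using row 3: 80 + 129 + 164 + ? → (3,2) = 474 − 373 = 101.
Using column 2: 108 + 101 + 122 + ? → (1,2) = 474 − 331 = 143.
Column 3 needs 474; the known cells sum to 359, so (1,3) = 115.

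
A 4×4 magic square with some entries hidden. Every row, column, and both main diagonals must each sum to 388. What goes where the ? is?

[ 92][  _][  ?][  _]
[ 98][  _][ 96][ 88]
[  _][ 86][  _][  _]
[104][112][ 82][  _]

Row 2 must total 388; the given cells sum to 282, so (2,2) = 106.
From row 4, 388 − (104 + 112 + 82) gives (4,4) = 90.
Using column 1: 92 + 98 + 104 + ? → (3,1) = 388 − 294 = 94.
From column 2, 388 − (106 + 86 + 112) gives (1,2) = 84.
From main diagonal, 388 − (92 + 106 + 90) gives (3,3) = 100.
Anti-diagonal needs 388; the known cells sum to 286, so (1,4) = 102.
From row 1, 388 − (92 + 84 + 102) gives (1,3) = 110.

110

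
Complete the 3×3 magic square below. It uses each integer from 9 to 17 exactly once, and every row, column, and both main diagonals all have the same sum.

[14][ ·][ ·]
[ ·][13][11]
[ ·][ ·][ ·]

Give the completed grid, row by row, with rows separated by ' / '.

The entries are 9 through 17, which sum to 117, so each line sums to 117/3 = 39.
Row 2 needs 39; the known cells sum to 24, so (2,1) = 15.
Column 1: 14 + 15 + ? = 39, so (3,1) = 10.
The remaining cell in main diagonal is (3,3) = 39 − 27 = 12.
Anti-diagonal: 13 + 10 + ? = 39, so (1,3) = 16.
Using row 1: 14 + 16 + ? → (1,2) = 39 − 30 = 9.
Using row 3: 10 + 12 + ? → (3,2) = 39 − 22 = 17.

14 9 16 / 15 13 11 / 10 17 12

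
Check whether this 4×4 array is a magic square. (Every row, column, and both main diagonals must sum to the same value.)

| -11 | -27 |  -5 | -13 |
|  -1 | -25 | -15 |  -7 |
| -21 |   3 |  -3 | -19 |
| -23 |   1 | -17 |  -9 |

No — row 1 sums to -56 but row 2 sums to -48.

Row 1: -11 + (-27) + (-5) + (-13) = -56.
Row 2: -1 + (-25) + (-15) + (-7) = -48.
Row 3: -21 + 3 + (-3) + (-19) = -40.
Row 4: -23 + 1 + (-17) + (-9) = -48.
Column 1: -11 + (-1) + (-21) + (-23) = -56.
Column 2: -27 + (-25) + 3 + 1 = -48.
Column 3: -5 + (-15) + (-3) + (-17) = -40.
Column 4: -13 + (-7) + (-19) + (-9) = -48.
Main diagonal: -11 + (-25) + (-3) + (-9) = -48.
Anti-diagonal: -13 + (-15) + 3 + (-23) = -48.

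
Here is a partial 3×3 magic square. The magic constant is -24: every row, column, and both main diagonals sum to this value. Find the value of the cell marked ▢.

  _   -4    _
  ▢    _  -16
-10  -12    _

Row 3 needs -24; the known cells sum to -22, so (3,3) = -2.
Column 2 must total -24; the given cells sum to -16, so (2,2) = -8.
From column 3, -24 − (-16 + (-2)) gives (1,3) = -6.
From main diagonal, -24 − (-8 + (-2)) gives (1,1) = -14.
From row 2, -24 − (-8 + (-16)) gives (2,1) = 0.

0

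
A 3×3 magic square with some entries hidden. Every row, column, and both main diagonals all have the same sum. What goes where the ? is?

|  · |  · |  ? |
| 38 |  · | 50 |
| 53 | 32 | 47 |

35

Row 3 is complete and sums to 132; that is the magic constant.
Row 2: 38 + 50 + ? = 132, so (2,2) = 44.
Column 1: 38 + 53 + ? = 132, so (1,1) = 41.
Using column 2: 44 + 32 + ? → (1,2) = 132 − 76 = 56.
From column 3, 132 − (50 + 47) gives (1,3) = 35.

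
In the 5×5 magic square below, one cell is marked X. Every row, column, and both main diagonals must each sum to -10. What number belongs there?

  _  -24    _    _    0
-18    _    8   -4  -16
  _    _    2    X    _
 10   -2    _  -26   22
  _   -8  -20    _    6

-10

Row 2 needs -10; the known cells sum to -30, so (2,2) = 20.
Row 4 needs -10; the known cells sum to 4, so (4,3) = -14.
Using column 2: -24 + 20 + (-2) + (-8) + ? → (3,2) = -10 − (-14) = 4.
Using column 3: 8 + 2 + (-14) + (-20) + ? → (1,3) = -10 − (-24) = 14.
The remaining cell in column 5 is (3,5) = -10 − 12 = -22.
Main diagonal: 20 + 2 + (-26) + 6 + ? = -10, so (1,1) = -12.
From anti-diagonal, -10 − (0 + (-4) + 2 + (-2)) gives (5,1) = -6.
The remaining cell in row 1 is (1,4) = -10 − (-22) = 12.
Row 5 must total -10; the given cells sum to -28, so (5,4) = 18.
From column 1, -10 − (-12 + (-18) + 10 + (-6)) gives (3,1) = 16.
The remaining cell in column 4 is (3,4) = -10 − 0 = -10.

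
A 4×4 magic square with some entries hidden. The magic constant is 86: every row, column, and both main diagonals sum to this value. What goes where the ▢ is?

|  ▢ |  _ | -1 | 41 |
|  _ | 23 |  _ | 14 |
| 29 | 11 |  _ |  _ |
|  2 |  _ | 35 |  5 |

38

Row 4 needs 86; the known cells sum to 42, so (4,2) = 44.
Using column 2: 23 + 11 + 44 + ? → (1,2) = 86 − 78 = 8.
Column 4: 41 + 14 + 5 + ? = 86, so (3,4) = 26.
The remaining cell in anti-diagonal is (2,3) = 86 − 54 = 32.
The remaining cell in row 1 is (1,1) = 86 − 48 = 38.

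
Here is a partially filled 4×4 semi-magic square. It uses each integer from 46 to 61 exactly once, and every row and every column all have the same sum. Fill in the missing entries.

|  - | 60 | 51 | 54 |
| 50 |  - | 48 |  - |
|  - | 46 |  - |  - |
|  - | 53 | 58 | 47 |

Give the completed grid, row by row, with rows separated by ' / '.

The entries are 46 through 61, which sum to 856, so each line sums to 856/4 = 214.
Row 1 needs 214; the known cells sum to 165, so (1,1) = 49.
Row 4: 53 + 58 + 47 + ? = 214, so (4,1) = 56.
The remaining cell in column 1 is (3,1) = 214 − 155 = 59.
Column 2: 60 + 46 + 53 + ? = 214, so (2,2) = 55.
From column 3, 214 − (51 + 48 + 58) gives (3,3) = 57.
Row 2 must total 214; the given cells sum to 153, so (2,4) = 61.
Row 3 must total 214; the given cells sum to 162, so (3,4) = 52.

49 60 51 54 / 50 55 48 61 / 59 46 57 52 / 56 53 58 47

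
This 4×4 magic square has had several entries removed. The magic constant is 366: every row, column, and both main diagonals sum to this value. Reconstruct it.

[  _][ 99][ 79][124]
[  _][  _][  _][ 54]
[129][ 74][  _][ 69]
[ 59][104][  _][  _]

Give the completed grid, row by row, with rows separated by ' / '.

64 99 79 124 / 114 89 109 54 / 129 74 94 69 / 59 104 84 119

The remaining cell in row 1 is (1,1) = 366 − 302 = 64.
Using row 3: 129 + 74 + 69 + ? → (3,3) = 366 − 272 = 94.
The remaining cell in column 1 is (2,1) = 366 − 252 = 114.
The remaining cell in column 2 is (2,2) = 366 − 277 = 89.
Column 4: 124 + 54 + 69 + ? = 366, so (4,4) = 119.
The remaining cell in anti-diagonal is (2,3) = 366 − 257 = 109.
Using row 4: 59 + 104 + 119 + ? → (4,3) = 366 − 282 = 84.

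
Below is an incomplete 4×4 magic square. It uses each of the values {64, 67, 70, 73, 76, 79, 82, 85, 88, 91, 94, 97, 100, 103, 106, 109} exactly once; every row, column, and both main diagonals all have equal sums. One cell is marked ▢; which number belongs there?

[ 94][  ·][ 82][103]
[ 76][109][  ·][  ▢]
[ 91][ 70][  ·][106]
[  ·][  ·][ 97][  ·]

73

The 16 entries sum to 1384, so each line sums to 1384/4 = 346.
From row 1, 346 − (94 + 82 + 103) gives (1,2) = 67.
Row 3 must total 346; the given cells sum to 267, so (3,3) = 79.
From column 1, 346 − (94 + 76 + 91) gives (4,1) = 85.
The remaining cell in column 2 is (4,2) = 346 − 246 = 100.
Column 3 needs 346; the known cells sum to 258, so (2,3) = 88.
Main diagonal must total 346; the given cells sum to 282, so (4,4) = 64.
Row 2: 76 + 109 + 88 + ? = 346, so (2,4) = 73.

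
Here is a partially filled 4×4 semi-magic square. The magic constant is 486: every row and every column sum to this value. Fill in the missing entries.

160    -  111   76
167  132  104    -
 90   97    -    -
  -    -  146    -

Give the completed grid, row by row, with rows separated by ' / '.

From row 1, 486 − (160 + 111 + 76) gives (1,2) = 139.
Row 2 needs 486; the known cells sum to 403, so (2,4) = 83.
From column 1, 486 − (160 + 167 + 90) gives (4,1) = 69.
Using column 2: 139 + 132 + 97 + ? → (4,2) = 486 − 368 = 118.
From column 3, 486 − (111 + 104 + 146) gives (3,3) = 125.
From row 3, 486 − (90 + 97 + 125) gives (3,4) = 174.
From row 4, 486 − (69 + 118 + 146) gives (4,4) = 153.

160 139 111 76 / 167 132 104 83 / 90 97 125 174 / 69 118 146 153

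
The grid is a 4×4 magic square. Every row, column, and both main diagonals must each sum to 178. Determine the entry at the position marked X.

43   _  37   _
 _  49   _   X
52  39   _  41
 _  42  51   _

47

The remaining cell in row 3 is (3,3) = 178 − 132 = 46.
Column 2 needs 178; the known cells sum to 130, so (1,2) = 48.
Column 3: 37 + 46 + 51 + ? = 178, so (2,3) = 44.
From main diagonal, 178 − (43 + 49 + 46) gives (4,4) = 40.
The remaining cell in row 1 is (1,4) = 178 − 128 = 50.
Using row 4: 42 + 51 + 40 + ? → (4,1) = 178 − 133 = 45.
Column 1 must total 178; the given cells sum to 140, so (2,1) = 38.
The remaining cell in column 4 is (2,4) = 178 − 131 = 47.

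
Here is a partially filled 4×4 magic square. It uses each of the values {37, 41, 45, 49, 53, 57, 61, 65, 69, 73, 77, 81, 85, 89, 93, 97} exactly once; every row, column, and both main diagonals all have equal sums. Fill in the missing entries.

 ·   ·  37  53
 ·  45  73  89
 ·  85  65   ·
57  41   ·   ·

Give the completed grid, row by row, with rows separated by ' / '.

The 16 entries sum to 1072, so each line sums to 1072/4 = 268.
Using row 2: 45 + 73 + 89 + ? → (2,1) = 268 − 207 = 61.
Column 2 needs 268; the known cells sum to 171, so (1,2) = 97.
Column 3: 37 + 73 + 65 + ? = 268, so (4,3) = 93.
Row 1 needs 268; the known cells sum to 187, so (1,1) = 81.
From row 4, 268 − (57 + 41 + 93) gives (4,4) = 77.
Column 1 needs 268; the known cells sum to 199, so (3,1) = 69.
Using column 4: 53 + 89 + 77 + ? → (3,4) = 268 − 219 = 49.

81 97 37 53 / 61 45 73 89 / 69 85 65 49 / 57 41 93 77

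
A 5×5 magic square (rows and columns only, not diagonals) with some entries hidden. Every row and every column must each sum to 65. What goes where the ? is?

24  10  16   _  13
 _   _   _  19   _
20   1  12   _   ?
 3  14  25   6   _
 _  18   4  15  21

9

Row 1 must total 65; the given cells sum to 63, so (1,4) = 2.
Row 4 must total 65; the given cells sum to 48, so (4,5) = 17.
Row 5 needs 65; the known cells sum to 58, so (5,1) = 7.
Column 1 must total 65; the given cells sum to 54, so (2,1) = 11.
Column 2: 10 + 1 + 14 + 18 + ? = 65, so (2,2) = 22.
The remaining cell in column 3 is (2,3) = 65 − 57 = 8.
The remaining cell in column 4 is (3,4) = 65 − 42 = 23.
The remaining cell in row 2 is (2,5) = 65 − 60 = 5.
The remaining cell in row 3 is (3,5) = 65 − 56 = 9.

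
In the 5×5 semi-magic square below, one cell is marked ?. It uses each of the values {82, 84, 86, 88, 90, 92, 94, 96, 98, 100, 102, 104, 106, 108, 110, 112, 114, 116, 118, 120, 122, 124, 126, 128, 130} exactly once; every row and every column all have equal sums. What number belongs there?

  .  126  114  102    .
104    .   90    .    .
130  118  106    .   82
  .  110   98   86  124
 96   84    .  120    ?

108

The 25 entries sum to 2650, so each line sums to 2650/5 = 530.
Row 3: 130 + 118 + 106 + 82 + ? = 530, so (3,4) = 94.
Row 4: 110 + 98 + 86 + 124 + ? = 530, so (4,1) = 112.
Using column 1: 104 + 130 + 112 + 96 + ? → (1,1) = 530 − 442 = 88.
From column 2, 530 − (126 + 118 + 110 + 84) gives (2,2) = 92.
From column 3, 530 − (114 + 90 + 106 + 98) gives (5,3) = 122.
Column 4 needs 530; the known cells sum to 402, so (2,4) = 128.
The remaining cell in row 1 is (1,5) = 530 − 430 = 100.
Using row 2: 104 + 92 + 90 + 128 + ? → (2,5) = 530 − 414 = 116.
From row 5, 530 − (96 + 84 + 122 + 120) gives (5,5) = 108.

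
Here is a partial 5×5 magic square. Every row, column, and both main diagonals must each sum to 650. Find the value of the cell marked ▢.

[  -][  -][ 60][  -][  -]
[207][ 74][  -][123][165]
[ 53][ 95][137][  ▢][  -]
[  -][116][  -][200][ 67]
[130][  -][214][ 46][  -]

Row 2 must total 650; the given cells sum to 569, so (2,3) = 81.
Using column 3: 60 + 81 + 137 + 214 + ? → (4,3) = 650 − 492 = 158.
The remaining cell in anti-diagonal is (1,5) = 650 − 506 = 144.
Row 4 must total 650; the given cells sum to 541, so (4,1) = 109.
Column 1 needs 650; the known cells sum to 499, so (1,1) = 151.
Using main diagonal: 151 + 74 + 137 + 200 + ? → (5,5) = 650 − 562 = 88.
The remaining cell in row 5 is (5,2) = 650 − 478 = 172.
Column 2 needs 650; the known cells sum to 457, so (1,2) = 193.
From column 5, 650 − (144 + 165 + 67 + 88) gives (3,5) = 186.
From row 1, 650 − (151 + 193 + 60 + 144) gives (1,4) = 102.
Row 3 must total 650; the given cells sum to 471, so (3,4) = 179.

179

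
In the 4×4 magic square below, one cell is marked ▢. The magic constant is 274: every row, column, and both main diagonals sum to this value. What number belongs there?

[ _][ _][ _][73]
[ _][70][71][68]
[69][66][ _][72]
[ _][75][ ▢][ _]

Row 2: 70 + 71 + 68 + ? = 274, so (2,1) = 65.
From row 3, 274 − (69 + 66 + 72) gives (3,3) = 67.
Column 2 needs 274; the known cells sum to 211, so (1,2) = 63.
Column 4 must total 274; the given cells sum to 213, so (4,4) = 61.
Main diagonal: 70 + 67 + 61 + ? = 274, so (1,1) = 76.
Using anti-diagonal: 73 + 71 + 66 + ? → (4,1) = 274 − 210 = 64.
Using row 1: 76 + 63 + 73 + ? → (1,3) = 274 − 212 = 62.
Row 4 must total 274; the given cells sum to 200, so (4,3) = 74.

74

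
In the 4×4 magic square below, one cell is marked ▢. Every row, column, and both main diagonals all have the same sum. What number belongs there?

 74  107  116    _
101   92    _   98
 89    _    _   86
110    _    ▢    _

80

Column 1 is complete and sums to 374; that is the magic constant.
Using row 1: 74 + 107 + 116 + ? → (1,4) = 374 − 297 = 77.
Using row 2: 101 + 92 + 98 + ? → (2,3) = 374 − 291 = 83.
The remaining cell in column 4 is (4,4) = 374 − 261 = 113.
Main diagonal: 74 + 92 + 113 + ? = 374, so (3,3) = 95.
Anti-diagonal needs 374; the known cells sum to 270, so (3,2) = 104.
From column 2, 374 − (107 + 92 + 104) gives (4,2) = 71.
The remaining cell in column 3 is (4,3) = 374 − 294 = 80.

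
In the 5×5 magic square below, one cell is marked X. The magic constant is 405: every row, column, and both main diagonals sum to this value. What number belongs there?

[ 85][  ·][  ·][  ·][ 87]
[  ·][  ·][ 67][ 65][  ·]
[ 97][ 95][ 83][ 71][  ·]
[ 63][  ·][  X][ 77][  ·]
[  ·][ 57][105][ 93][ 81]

Row 3 needs 405; the known cells sum to 346, so (3,5) = 59.
Row 5 needs 405; the known cells sum to 336, so (5,1) = 69.
The remaining cell in column 1 is (2,1) = 405 − 314 = 91.
Column 4: 65 + 71 + 77 + 93 + ? = 405, so (1,4) = 99.
The remaining cell in main diagonal is (2,2) = 405 − 326 = 79.
From anti-diagonal, 405 − (87 + 65 + 83 + 69) gives (4,2) = 101.
Row 2 must total 405; the given cells sum to 302, so (2,5) = 103.
From column 2, 405 − (79 + 95 + 101 + 57) gives (1,2) = 73.
The remaining cell in column 5 is (4,5) = 405 − 330 = 75.
Using row 1: 85 + 73 + 99 + 87 + ? → (1,3) = 405 − 344 = 61.
Row 4 must total 405; the given cells sum to 316, so (4,3) = 89.

89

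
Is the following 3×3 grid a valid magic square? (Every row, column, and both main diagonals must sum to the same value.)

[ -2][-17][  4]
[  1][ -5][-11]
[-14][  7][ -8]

Row 1: -2 + (-17) + 4 = -15.
Row 2: 1 + (-5) + (-11) = -15.
Row 3: -14 + 7 + (-8) = -15.
Column 1: -2 + 1 + (-14) = -15.
Column 2: -17 + (-5) + 7 = -15.
Column 3: 4 + (-11) + (-8) = -15.
Main diagonal: -2 + (-5) + (-8) = -15.
Anti-diagonal: 4 + (-5) + (-14) = -15.
All lines sum to -15.

Yes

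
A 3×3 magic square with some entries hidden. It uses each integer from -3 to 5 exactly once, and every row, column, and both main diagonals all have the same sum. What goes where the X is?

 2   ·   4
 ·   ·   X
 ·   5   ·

-1

The entries are -3 through 5, which sum to 9, so each line sums to 9/3 = 3.
The remaining cell in row 1 is (1,2) = 3 − 6 = -3.
Using column 2: -3 + 5 + ? → (2,2) = 3 − 2 = 1.
The remaining cell in main diagonal is (3,3) = 3 − 3 = 0.
From anti-diagonal, 3 − (4 + 1) gives (3,1) = -2.
From column 1, 3 − (2 + (-2)) gives (2,1) = 3.
Column 3 must total 3; the given cells sum to 4, so (2,3) = -1.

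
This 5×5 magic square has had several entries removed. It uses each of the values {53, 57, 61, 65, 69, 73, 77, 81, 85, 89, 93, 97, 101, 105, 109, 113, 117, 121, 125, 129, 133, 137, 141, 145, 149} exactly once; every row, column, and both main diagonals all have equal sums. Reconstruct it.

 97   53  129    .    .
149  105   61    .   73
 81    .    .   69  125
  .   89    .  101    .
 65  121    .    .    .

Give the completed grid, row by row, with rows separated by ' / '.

The 25 entries sum to 2525, so each line sums to 2525/5 = 505.
The remaining cell in row 2 is (2,4) = 505 − 388 = 117.
The remaining cell in column 1 is (4,1) = 505 − 392 = 113.
Column 2: 53 + 105 + 89 + 121 + ? = 505, so (3,2) = 137.
Row 3 must total 505; the given cells sum to 412, so (3,3) = 93.
Main diagonal must total 505; the given cells sum to 396, so (5,5) = 109.
Anti-diagonal needs 505; the known cells sum to 364, so (1,5) = 141.
Row 1 needs 505; the known cells sum to 420, so (1,4) = 85.
Column 4: 85 + 117 + 69 + 101 + ? = 505, so (5,4) = 133.
From column 5, 505 − (141 + 73 + 125 + 109) gives (4,5) = 57.
From row 4, 505 − (113 + 89 + 101 + 57) gives (4,3) = 145.
Row 5: 65 + 121 + 133 + 109 + ? = 505, so (5,3) = 77.

97 53 129 85 141 / 149 105 61 117 73 / 81 137 93 69 125 / 113 89 145 101 57 / 65 121 77 133 109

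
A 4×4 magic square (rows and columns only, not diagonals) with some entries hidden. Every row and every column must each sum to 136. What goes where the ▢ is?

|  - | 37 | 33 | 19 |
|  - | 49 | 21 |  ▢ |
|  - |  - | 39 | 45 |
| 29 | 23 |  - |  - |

Row 1: 37 + 33 + 19 + ? = 136, so (1,1) = 47.
Column 2: 37 + 49 + 23 + ? = 136, so (3,2) = 27.
Using column 3: 33 + 21 + 39 + ? → (4,3) = 136 − 93 = 43.
The remaining cell in row 3 is (3,1) = 136 − 111 = 25.
Row 4 must total 136; the given cells sum to 95, so (4,4) = 41.
Column 1 must total 136; the given cells sum to 101, so (2,1) = 35.
Column 4: 19 + 45 + 41 + ? = 136, so (2,4) = 31.

31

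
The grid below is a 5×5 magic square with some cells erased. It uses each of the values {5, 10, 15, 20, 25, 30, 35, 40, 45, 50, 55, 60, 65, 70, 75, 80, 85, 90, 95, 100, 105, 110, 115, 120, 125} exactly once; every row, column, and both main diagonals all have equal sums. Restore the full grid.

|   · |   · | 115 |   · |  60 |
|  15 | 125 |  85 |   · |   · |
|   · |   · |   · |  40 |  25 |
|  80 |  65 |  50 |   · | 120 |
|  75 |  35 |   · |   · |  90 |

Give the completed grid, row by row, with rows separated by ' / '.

45 5 115 100 60 / 15 125 85 70 30 / 110 95 55 40 25 / 80 65 50 10 120 / 75 35 20 105 90

The 25 entries sum to 1625, so each line sums to 1625/5 = 325.
Row 4 needs 325; the known cells sum to 315, so (4,4) = 10.
From column 5, 325 − (60 + 25 + 120 + 90) gives (2,5) = 30.
Row 2 must total 325; the given cells sum to 255, so (2,4) = 70.
The remaining cell in anti-diagonal is (3,3) = 325 − 270 = 55.
From column 3, 325 − (115 + 85 + 55 + 50) gives (5,3) = 20.
Using main diagonal: 125 + 55 + 10 + 90 + ? → (1,1) = 325 − 280 = 45.
Row 5: 75 + 35 + 20 + 90 + ? = 325, so (5,4) = 105.
Column 1 must total 325; the given cells sum to 215, so (3,1) = 110.
The remaining cell in column 4 is (1,4) = 325 − 225 = 100.
The remaining cell in row 1 is (1,2) = 325 − 320 = 5.
From row 3, 325 − (110 + 55 + 40 + 25) gives (3,2) = 95.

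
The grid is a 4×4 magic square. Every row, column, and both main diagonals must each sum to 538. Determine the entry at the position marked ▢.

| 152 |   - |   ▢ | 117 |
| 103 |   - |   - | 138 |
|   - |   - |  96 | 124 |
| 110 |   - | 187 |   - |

Column 1 must total 538; the given cells sum to 365, so (3,1) = 173.
Using column 4: 117 + 138 + 124 + ? → (4,4) = 538 − 379 = 159.
Main diagonal: 152 + 96 + 159 + ? = 538, so (2,2) = 131.
From row 2, 538 − (103 + 131 + 138) gives (2,3) = 166.
Using row 3: 173 + 96 + 124 + ? → (3,2) = 538 − 393 = 145.
The remaining cell in row 4 is (4,2) = 538 − 456 = 82.
The remaining cell in column 2 is (1,2) = 538 − 358 = 180.
Using column 3: 166 + 96 + 187 + ? → (1,3) = 538 − 449 = 89.

89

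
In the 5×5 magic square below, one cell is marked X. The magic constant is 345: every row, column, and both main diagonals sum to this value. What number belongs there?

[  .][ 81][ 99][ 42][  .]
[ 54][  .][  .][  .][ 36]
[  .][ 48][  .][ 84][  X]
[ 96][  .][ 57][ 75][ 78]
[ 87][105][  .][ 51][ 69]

Row 4: 96 + 57 + 75 + 78 + ? = 345, so (4,2) = 39.
From row 5, 345 − (87 + 105 + 51 + 69) gives (5,3) = 33.
Column 2 needs 345; the known cells sum to 273, so (2,2) = 72.
Using column 4: 42 + 84 + 75 + 51 + ? → (2,4) = 345 − 252 = 93.
Row 2 needs 345; the known cells sum to 255, so (2,3) = 90.
Column 3 must total 345; the given cells sum to 279, so (3,3) = 66.
Main diagonal: 72 + 66 + 75 + 69 + ? = 345, so (1,1) = 63.
Using anti-diagonal: 93 + 66 + 39 + 87 + ? → (1,5) = 345 − 285 = 60.
The remaining cell in column 1 is (3,1) = 345 − 300 = 45.
Column 5: 60 + 36 + 78 + 69 + ? = 345, so (3,5) = 102.

102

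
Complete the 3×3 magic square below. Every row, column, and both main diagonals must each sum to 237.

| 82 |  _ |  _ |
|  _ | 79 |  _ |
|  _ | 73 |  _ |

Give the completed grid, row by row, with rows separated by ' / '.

The remaining cell in column 2 is (1,2) = 237 − 152 = 85.
Main diagonal needs 237; the known cells sum to 161, so (3,3) = 76.
From row 1, 237 − (82 + 85) gives (1,3) = 70.
Row 3 needs 237; the known cells sum to 149, so (3,1) = 88.
Using column 1: 82 + 88 + ? → (2,1) = 237 − 170 = 67.
The remaining cell in column 3 is (2,3) = 237 − 146 = 91.

82 85 70 / 67 79 91 / 88 73 76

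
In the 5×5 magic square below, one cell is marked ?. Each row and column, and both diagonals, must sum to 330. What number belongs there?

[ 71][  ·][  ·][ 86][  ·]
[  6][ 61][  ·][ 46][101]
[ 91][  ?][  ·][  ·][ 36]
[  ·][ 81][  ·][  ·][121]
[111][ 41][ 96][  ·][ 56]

Using row 2: 6 + 61 + 46 + 101 + ? → (2,3) = 330 − 214 = 116.
The remaining cell in row 5 is (5,4) = 330 − 304 = 26.
Using column 1: 71 + 6 + 91 + 111 + ? → (4,1) = 330 − 279 = 51.
Using column 5: 101 + 36 + 121 + 56 + ? → (1,5) = 330 − 314 = 16.
Anti-diagonal must total 330; the given cells sum to 254, so (3,3) = 76.
From main diagonal, 330 − (71 + 61 + 76 + 56) gives (4,4) = 66.
The remaining cell in row 4 is (4,3) = 330 − 319 = 11.
Column 3: 116 + 76 + 11 + 96 + ? = 330, so (1,3) = 31.
Column 4 needs 330; the known cells sum to 224, so (3,4) = 106.
Row 1 must total 330; the given cells sum to 204, so (1,2) = 126.
Row 3 must total 330; the given cells sum to 309, so (3,2) = 21.

21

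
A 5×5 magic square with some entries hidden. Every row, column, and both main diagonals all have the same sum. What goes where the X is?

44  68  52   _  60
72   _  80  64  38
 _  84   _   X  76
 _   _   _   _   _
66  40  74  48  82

42

Row 5 is complete and sums to 310; that is the magic constant.
Row 1 needs 310; the known cells sum to 224, so (1,4) = 86.
Row 2 must total 310; the given cells sum to 254, so (2,2) = 56.
Column 2: 68 + 56 + 84 + 40 + ? = 310, so (4,2) = 62.
The remaining cell in column 5 is (4,5) = 310 − 256 = 54.
From anti-diagonal, 310 − (60 + 64 + 62 + 66) gives (3,3) = 58.
The remaining cell in column 3 is (4,3) = 310 − 264 = 46.
Using main diagonal: 44 + 56 + 58 + 82 + ? → (4,4) = 310 − 240 = 70.
The remaining cell in row 4 is (4,1) = 310 − 232 = 78.
The remaining cell in column 1 is (3,1) = 310 − 260 = 50.
Using column 4: 86 + 64 + 70 + 48 + ? → (3,4) = 310 − 268 = 42.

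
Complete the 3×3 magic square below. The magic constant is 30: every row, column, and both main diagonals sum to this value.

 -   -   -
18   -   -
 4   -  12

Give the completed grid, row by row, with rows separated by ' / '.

The remaining cell in row 3 is (3,2) = 30 − 16 = 14.
Column 1 must total 30; the given cells sum to 22, so (1,1) = 8.
Main diagonal must total 30; the given cells sum to 20, so (2,2) = 10.
Anti-diagonal must total 30; the given cells sum to 14, so (1,3) = 16.
Row 1 needs 30; the known cells sum to 24, so (1,2) = 6.
Row 2: 18 + 10 + ? = 30, so (2,3) = 2.

8 6 16 / 18 10 2 / 4 14 12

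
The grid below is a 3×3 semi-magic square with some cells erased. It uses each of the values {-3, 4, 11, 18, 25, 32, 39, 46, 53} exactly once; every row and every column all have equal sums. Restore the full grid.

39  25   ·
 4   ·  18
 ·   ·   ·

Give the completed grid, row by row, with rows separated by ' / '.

The 9 entries sum to 225, so each line sums to 225/3 = 75.
Row 1 needs 75; the known cells sum to 64, so (1,3) = 11.
Using row 2: 4 + 18 + ? → (2,2) = 75 − 22 = 53.
Column 1: 39 + 4 + ? = 75, so (3,1) = 32.
Column 2 needs 75; the known cells sum to 78, so (3,2) = -3.
Column 3: 11 + 18 + ? = 75, so (3,3) = 46.

39 25 11 / 4 53 18 / 32 -3 46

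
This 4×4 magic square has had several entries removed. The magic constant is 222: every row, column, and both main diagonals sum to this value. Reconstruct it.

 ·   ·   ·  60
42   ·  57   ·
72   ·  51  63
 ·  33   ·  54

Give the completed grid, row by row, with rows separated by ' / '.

The remaining cell in row 3 is (3,2) = 222 − 186 = 36.
Column 4: 60 + 63 + 54 + ? = 222, so (2,4) = 45.
Anti-diagonal: 60 + 57 + 36 + ? = 222, so (4,1) = 69.
Using row 2: 42 + 57 + 45 + ? → (2,2) = 222 − 144 = 78.
Using row 4: 69 + 33 + 54 + ? → (4,3) = 222 − 156 = 66.
From column 1, 222 − (42 + 72 + 69) gives (1,1) = 39.
Column 2: 78 + 36 + 33 + ? = 222, so (1,2) = 75.
The remaining cell in column 3 is (1,3) = 222 − 174 = 48.

39 75 48 60 / 42 78 57 45 / 72 36 51 63 / 69 33 66 54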